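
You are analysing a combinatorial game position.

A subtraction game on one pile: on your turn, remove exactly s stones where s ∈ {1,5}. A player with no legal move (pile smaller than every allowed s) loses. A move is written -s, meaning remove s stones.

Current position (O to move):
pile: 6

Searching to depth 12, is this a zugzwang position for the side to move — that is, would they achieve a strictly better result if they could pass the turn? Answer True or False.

zugzwang(6, O) = True

ply 1, O at 6 | -1=-1→5*; -5=-1→1
ply 2, X at 5 | -1=+1→4*; -5=+1→0
ply 3, O at 4 | -1=-1→3*
ply 4, X at 3 | -1=+1→2*
ply 5, O at 2 | -1=-1→1*
ply 6, X at 1 | -1=+1→0*
ply 7: 0 is terminal -1 (O); from 6 depth 12
suppose O passes — search the same position with X to move:
pass> ply 1, X at 6 | -1=-1→5*; -5=-1→1
pass> ply 2, O at 5 | -1=+1→4*; -5=+1→0
pass> ply 3, X at 4 | -1=-1→3*
pass> ply 4, O at 3 | -1=+1→2*
pass> ply 5, X at 2 | -1=-1→1*
pass> ply 6, O at 1 | -1=+1→0*
pass> ply 7: 0 is terminal -1 (X); from 6 depth 12
for O: play -1, pass +1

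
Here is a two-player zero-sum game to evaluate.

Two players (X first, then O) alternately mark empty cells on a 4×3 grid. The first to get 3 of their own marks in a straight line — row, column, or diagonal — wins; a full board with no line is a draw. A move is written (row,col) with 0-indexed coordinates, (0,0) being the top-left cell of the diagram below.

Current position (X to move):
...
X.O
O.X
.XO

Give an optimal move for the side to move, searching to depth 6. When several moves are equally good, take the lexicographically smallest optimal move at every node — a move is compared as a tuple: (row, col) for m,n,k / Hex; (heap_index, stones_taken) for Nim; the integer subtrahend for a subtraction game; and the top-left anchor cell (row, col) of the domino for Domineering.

X's best at [.../X.O/O.X/.XO]: (1,1)

[.../X.O/O.X/.XO] X move#1: (0,0):+0/X../X.O/O.X/.XO, (0,1):+0/.X./X.O/O.X/.XO, (0,2):+0/..X/X.O/O.X/.XO, (1,1):+1/.../XXO/O.X/.XO*, (2,1):+0/.../X.O/OXX/.XO, (3,0):+0/.../X.O/O.X/XXO
[.../XXO/O.X/.XO] O move#2: (0,0):-1/O../XXO/O.X/.XO*, (0,1):-1/.O./XXO/O.X/.XO, (0,2):-1/..O/XXO/O.X/.XO, (2,1):-1/.../XXO/OOX/.XO, (3,0):-1/.../XXO/O.X/OXO
[O../XXO/O.X/.XO] X move#3: (0,1):+0/OX./XXO/O.X/.XO, (0,2):+0/O.X/XXO/O.X/.XO, (2,1):+1/O../XXO/OXX/.XO*, (3,0):+0/O../XXO/O.X/XXO
[O../XXO/OXX/.XO] end (terminal -1, O#4); searched .../X.O/O.X/.XO to 6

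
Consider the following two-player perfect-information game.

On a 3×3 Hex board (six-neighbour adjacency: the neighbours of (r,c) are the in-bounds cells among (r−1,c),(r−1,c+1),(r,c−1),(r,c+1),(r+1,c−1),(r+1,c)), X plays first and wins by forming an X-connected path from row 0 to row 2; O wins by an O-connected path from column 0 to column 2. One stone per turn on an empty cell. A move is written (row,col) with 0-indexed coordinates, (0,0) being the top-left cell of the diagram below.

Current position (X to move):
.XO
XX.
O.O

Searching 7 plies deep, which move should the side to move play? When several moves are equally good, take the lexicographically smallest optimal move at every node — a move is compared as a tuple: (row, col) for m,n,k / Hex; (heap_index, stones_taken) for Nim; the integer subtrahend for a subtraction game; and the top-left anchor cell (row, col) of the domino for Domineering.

p1 X@[.XO/XX./O.O]: (0,0)[XXO/XX./O.O]-1 (1,2)[.XO/XXX/O.O]-1 (2,1)[.XO/XX./OXO]+1*
p2 O@[.XO/XX./OXO] terminal -1; root [.XO/XX./O.O] d7

X's best at [.XO/XX./O.O]: (2,1)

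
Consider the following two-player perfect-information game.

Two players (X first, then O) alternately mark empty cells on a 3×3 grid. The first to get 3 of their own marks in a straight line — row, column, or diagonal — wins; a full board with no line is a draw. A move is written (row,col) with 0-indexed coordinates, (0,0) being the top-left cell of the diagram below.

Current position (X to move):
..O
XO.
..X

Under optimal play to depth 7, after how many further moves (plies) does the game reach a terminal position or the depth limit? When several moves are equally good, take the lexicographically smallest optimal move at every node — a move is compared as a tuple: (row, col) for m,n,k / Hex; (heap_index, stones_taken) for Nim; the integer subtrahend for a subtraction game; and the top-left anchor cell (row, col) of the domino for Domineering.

ply 1, X at ..O/XO./..X | (0,0)=-1→X.O/XO./..X; (0,1)=-1→.XO/XO./..X; (1,2)=-1→..O/XOX/..X; (2,0)=+1→..O/XO./X.X*; (2,1)=-1→..O/XO./.XX
ply 2, O at ..O/XO./X.X | (0,0)=-1→O.O/XO./X.X*; (0,1)=-1→.OO/XO./X.X; (1,2)=-1→..O/XOO/X.X; (2,1)=-1→..O/XO./XOX
ply 3, X at O.O/XO./X.X | (0,1)=+0→OXO/XO./X.X; (1,2)=-1→O.O/XOX/X.X; (2,1)=+1→O.O/XO./XXX*
ply 4: O.O/XO./XXX is terminal -1 (O); from ..O/XO./..X depth 7

PV length from [..O/XO./..X]: 3 plies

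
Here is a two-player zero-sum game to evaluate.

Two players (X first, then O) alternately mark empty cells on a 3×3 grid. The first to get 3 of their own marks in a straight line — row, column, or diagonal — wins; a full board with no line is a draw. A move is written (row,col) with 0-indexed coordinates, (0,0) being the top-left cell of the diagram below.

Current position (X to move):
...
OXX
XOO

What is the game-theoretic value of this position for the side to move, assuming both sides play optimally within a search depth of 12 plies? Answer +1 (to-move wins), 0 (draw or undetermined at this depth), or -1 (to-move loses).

value(.../OXX/XOO, X) = +1

ply 1, X at .../OXX/XOO | (0,0)=+0→X../OXX/XOO; (0,1)=+0→.X./OXX/XOO; (0,2)=+1→..X/OXX/XOO*
ply 2: ..X/OXX/XOO is terminal -1 (O); from .../OXX/XOO depth 12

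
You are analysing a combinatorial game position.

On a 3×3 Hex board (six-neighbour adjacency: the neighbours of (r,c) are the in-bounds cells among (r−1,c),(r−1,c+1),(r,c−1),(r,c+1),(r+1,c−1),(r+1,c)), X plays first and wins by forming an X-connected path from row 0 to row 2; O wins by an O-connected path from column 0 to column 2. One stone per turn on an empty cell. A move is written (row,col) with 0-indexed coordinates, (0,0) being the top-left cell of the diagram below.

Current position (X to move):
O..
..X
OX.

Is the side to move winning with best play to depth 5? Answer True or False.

X winning at [O../..X/OX.]: True

ply 1, X at O../..X/OX. | (0,1)=+1→OX./..X/OX.*; (0,2)=+1→O.X/..X/OX.; (1,0)=-1→O../X.X/OX.; (1,1)=+1→O../.XX/OX.; (2,2)=-1→O../..X/OXX
ply 2, O at OX./..X/OX. | (0,2)=-1→OXO/..X/OX.*; (1,0)=-1→OX./O.X/OX.; (1,1)=-1→OX./.OX/OX.; (2,2)=-1→OX./..X/OXO
ply 3, X at OXO/..X/OX. | (1,0)=-1→OXO/X.X/OX.; (1,1)=+1→OXO/.XX/OX.*; (2,2)=-1→OXO/..X/OXX
ply 4: OXO/.XX/OX. is terminal -1 (O); from O../..X/OX. depth 5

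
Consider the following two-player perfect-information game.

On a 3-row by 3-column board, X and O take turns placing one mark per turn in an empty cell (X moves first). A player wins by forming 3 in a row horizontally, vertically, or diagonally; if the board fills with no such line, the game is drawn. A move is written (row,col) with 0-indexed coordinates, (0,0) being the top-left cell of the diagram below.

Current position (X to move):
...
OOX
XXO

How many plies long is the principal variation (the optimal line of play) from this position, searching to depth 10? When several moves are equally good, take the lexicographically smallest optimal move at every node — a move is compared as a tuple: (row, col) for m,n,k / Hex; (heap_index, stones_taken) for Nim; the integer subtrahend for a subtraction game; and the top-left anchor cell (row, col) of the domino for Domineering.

ply 1, X at .../OOX/XXO | (0,0)=+0→X../OOX/XXO*; (0,1)=-1→.X./OOX/XXO; (0,2)=-1→..X/OOX/XXO
ply 2, O at X../OOX/XXO | (0,1)=+0→XO./OOX/XXO*; (0,2)=+0→X.O/OOX/XXO
ply 3, X at XO./OOX/XXO | (0,2)=+0→XOX/OOX/XXO*
ply 4: XOX/OOX/XXO is terminal +0 (O); from .../OOX/XXO depth 10

PV length from [.../OOX/XXO]: 3 plies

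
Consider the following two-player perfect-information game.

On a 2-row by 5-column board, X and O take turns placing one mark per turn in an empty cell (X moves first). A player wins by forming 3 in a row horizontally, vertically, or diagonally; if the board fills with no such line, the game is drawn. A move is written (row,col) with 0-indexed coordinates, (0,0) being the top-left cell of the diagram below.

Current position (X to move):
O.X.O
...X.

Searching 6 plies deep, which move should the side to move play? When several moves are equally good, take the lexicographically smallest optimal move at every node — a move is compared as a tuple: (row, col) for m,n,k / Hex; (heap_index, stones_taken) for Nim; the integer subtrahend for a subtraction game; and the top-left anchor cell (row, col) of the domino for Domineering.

ply 1, X at O.X.O/...X. | (0,1)=+1→OXX.O/...X.*; (0,3)=+1→O.XXO/...X.; (1,0)=+0→O.X.O/X..X.; (1,1)=+0→O.X.O/.X.X.; (1,2)=+1→O.X.O/..XX.; (1,4)=+0→O.X.O/...XX
ply 2, O at OXX.O/...X. | (0,3)=-1→OXXOO/...X.*; (1,0)=-1→OXX.O/O..X.; (1,1)=-1→OXX.O/.O.X.; (1,2)=-1→OXX.O/..OX.; (1,4)=-1→OXX.O/...XO
ply 3, X at OXXOO/...X. | (1,0)=+0→OXXOO/X..X.; (1,1)=+0→OXXOO/.X.X.; (1,2)=+1→OXXOO/..XX.*; (1,4)=+0→OXXOO/...XX
ply 4, O at OXXOO/..XX. | (1,0)=-1→OXXOO/O.XX.*; (1,1)=-1→OXXOO/.OXX.; (1,4)=-1→OXXOO/..XXO
ply 5, X at OXXOO/O.XX. | (1,1)=+1→OXXOO/OXXX.*; (1,4)=+1→OXXOO/O.XXX
ply 6: OXXOO/OXXX. is terminal -1 (O); from O.X.O/...X. depth 6

X's best at [O.X.O/...X.]: (0,1)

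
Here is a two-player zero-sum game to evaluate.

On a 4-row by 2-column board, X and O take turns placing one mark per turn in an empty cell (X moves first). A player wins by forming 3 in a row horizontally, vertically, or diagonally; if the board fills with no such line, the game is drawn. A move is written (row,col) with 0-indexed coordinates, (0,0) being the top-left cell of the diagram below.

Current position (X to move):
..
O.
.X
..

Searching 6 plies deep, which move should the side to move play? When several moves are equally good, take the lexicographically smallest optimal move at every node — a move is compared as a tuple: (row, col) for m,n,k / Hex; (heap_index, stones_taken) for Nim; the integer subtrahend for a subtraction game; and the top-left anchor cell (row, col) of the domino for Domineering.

X's best at [../O./.X/..]: (1,1)

[../O./.X/..] X move#1: (0,0):+0/X./O./.X/.., (0,1):+0/.X/O./.X/.., (1,1):+1/../OX/.X/..*, (2,0):+0/../O./XX/.., (3,0):+0/../O./.X/X., (3,1):+0/../O./.X/.X
[../OX/.X/..] O move#2: (0,0):-1/O./OX/.X/..*, (0,1):-1/.O/OX/.X/.., (2,0):-1/../OX/OX/.., (3,0):-1/../OX/.X/O., (3,1):-1/../OX/.X/.O
[O./OX/.X/..] X move#3: (0,1):+1/OX/OX/.X/..*, (2,0):+1/O./OX/XX/.., (3,0):-1/O./OX/.X/X., (3,1):+1/O./OX/.X/.X
[OX/OX/.X/..] end (terminal -1, O#4); searched ../O./.X/.. to 6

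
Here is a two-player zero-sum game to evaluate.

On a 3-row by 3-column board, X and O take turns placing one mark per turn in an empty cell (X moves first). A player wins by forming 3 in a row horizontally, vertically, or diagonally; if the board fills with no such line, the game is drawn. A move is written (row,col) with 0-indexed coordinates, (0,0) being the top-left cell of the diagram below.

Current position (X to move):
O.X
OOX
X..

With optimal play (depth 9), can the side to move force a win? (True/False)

p1 X@[O.X/OOX/X..]: (0,1)[OXX/OOX/X..]-1 (2,1)[O.X/OOX/XX.]-1 (2,2)[O.X/OOX/X.X]+1*
p2 O@[O.X/OOX/X.X] terminal -1; root [O.X/OOX/X..] d9

X winning at [O.X/OOX/X..]: True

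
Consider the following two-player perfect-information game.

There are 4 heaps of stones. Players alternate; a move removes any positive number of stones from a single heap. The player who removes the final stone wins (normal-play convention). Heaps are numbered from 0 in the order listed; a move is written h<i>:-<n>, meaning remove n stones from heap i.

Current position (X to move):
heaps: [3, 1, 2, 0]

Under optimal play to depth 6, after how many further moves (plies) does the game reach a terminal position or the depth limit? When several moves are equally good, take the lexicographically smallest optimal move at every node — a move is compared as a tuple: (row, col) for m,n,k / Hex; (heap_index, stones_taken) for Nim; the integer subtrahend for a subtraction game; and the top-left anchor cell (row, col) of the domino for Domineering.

ply 1, X at (3,1,2,0) | h0:-1=-1→(2,1,2,0)*; h0:-2=-1→(1,1,2,0); h0:-3=-1→(0,1,2,0); h1:-1=-1→(3,0,2,0); h2:-1=-1→(3,1,1,0); h2:-2=-1→(3,1,0,0)
ply 2, O at (2,1,2,0) | h0:-1=-1→(1,1,2,0); h0:-2=-1→(0,1,2,0); h1:-1=+1→(2,0,2,0)*; h2:-1=-1→(2,1,1,0); h2:-2=-1→(2,1,0,0)
ply 3, X at (2,0,2,0) | h0:-1=-1→(1,0,2,0)*; h0:-2=-1→(0,0,2,0); h2:-1=-1→(2,0,1,0); h2:-2=-1→(2,0,0,0)
ply 4, O at (1,0,2,0) | h0:-1=-1→(0,0,2,0); h2:-1=+1→(1,0,1,0)*; h2:-2=-1→(1,0,0,0)
ply 5, X at (1,0,1,0) | h0:-1=-1→(0,0,1,0)*; h2:-1=-1→(1,0,0,0)
ply 6, O at (0,0,1,0) | h2:-1=+1→(0,0,0,0)*
ply 7: (0,0,0,0) is terminal -1 (X); from (3,1,2,0) depth 6

PV length from [(3,1,2,0)]: 6 plies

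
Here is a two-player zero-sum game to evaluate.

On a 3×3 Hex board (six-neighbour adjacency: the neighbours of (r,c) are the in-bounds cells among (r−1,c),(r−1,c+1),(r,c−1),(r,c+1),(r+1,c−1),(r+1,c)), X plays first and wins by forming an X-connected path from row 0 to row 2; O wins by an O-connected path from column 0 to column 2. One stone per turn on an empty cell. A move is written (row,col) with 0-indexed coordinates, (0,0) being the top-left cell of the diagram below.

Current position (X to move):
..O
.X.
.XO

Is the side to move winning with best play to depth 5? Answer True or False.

p1 X@[..O/.X./.XO]: (0,0)[X.O/.X./.XO]+1* (0,1)[.XO/.X./.XO]+1 (1,0)[..O/XX./.XO]+1 (1,2)[..O/.XX/.XO]-1 (2,0)[..O/.X./XXO]-1
p2 O@[X.O/.X./.XO]: (0,1)[XOO/.X./.XO]-1* (1,0)[X.O/OX./.XO]-1 (1,2)[X.O/.XO/.XO]-1 (2,0)[X.O/.X./OXO]-1
p3 X@[XOO/.X./.XO]: (1,0)[XOO/XX./.XO]+1* (1,2)[XOO/.XX/.XO]-1 (2,0)[XOO/.X./XXO]-1
p4 O@[XOO/XX./.XO] terminal -1; root [..O/.X./.XO] d5

X winning at [..O/.X./.XO]: True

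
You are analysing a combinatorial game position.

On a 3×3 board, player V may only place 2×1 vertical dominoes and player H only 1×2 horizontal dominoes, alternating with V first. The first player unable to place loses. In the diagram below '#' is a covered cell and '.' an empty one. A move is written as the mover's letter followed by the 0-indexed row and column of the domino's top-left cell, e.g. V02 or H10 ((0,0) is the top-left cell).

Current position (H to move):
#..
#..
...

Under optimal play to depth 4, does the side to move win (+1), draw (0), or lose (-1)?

p1 H@[#../#../...]: H01[###/#../...]-1 H11[#../###/...]+1* H20[#../#../##.]-1 H21[#../#../.##]-1
p2 V@[#../###/...] terminal -1; root [#../#../...] d4

value(#../#../..., H) = +1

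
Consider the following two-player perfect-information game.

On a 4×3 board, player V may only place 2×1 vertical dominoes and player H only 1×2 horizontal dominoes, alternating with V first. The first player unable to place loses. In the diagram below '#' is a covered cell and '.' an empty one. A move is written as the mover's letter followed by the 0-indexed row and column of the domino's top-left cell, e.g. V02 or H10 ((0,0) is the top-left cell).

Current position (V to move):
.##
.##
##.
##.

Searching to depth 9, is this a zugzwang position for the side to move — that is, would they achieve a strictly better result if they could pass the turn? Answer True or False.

[.##/.##/##./##.] V move#1: V00:+1/###/###/##./##.*, V22:+1/.##/.##/###/###
[###/###/##./##.] end (terminal -1, H#2); searched .##/.##/##./##. to 9
pass branch (H moves first from the same position):
  | [.##/.##/##./##.] end (terminal -1, H#1); searched .##/.##/##./##. to 9
V moving scores +1; V passing scores +1

zugzwang(.##/.##/##./##., V) = False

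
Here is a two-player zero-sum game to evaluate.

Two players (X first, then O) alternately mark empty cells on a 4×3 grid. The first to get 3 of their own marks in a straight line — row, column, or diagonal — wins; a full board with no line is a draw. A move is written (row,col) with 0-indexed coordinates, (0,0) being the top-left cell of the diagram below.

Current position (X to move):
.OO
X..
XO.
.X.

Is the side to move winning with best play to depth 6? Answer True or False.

ply 1, X at .OO/X../XO./.X. | (0,0)=+1→XOO/X../XO./.X.*; (1,1)=-1→.OO/XX./XO./.X.; (1,2)=-1→.OO/X.X/XO./.X.; (2,2)=-1→.OO/X../XOX/.X.; (3,0)=+1→.OO/X../XO./XX.; (3,2)=-1→.OO/X../XO./.XX
ply 2: XOO/X../XO./.X. is terminal -1 (O); from .OO/X../XO./.X. depth 6

X winning at [.OO/X../XO./.X.]: True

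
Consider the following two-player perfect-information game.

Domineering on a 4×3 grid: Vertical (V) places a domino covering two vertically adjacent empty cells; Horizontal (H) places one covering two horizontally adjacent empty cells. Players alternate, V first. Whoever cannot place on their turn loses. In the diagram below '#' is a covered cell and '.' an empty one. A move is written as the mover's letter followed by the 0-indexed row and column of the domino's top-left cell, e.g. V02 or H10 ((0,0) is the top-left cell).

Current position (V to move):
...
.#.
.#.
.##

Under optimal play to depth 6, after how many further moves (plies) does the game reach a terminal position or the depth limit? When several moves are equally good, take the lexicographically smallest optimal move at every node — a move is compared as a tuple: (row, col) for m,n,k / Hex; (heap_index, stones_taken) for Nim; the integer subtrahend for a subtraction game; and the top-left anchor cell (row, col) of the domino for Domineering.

PV length from [.../.#./.#./.##]: 3 plies

[.../.#./.#./.##] V move#1: V00:+1/#../##./.#./.##*, V02:+1/..#/.##/.#./.##, V10:+1/.../##./##./.##, V12:+1/.../.##/.##/.##, V20:+1/.../.#./##./###
[#../##./.#./.##] H move#2: H01:-1/###/##./.#./.##*
[###/##./.#./.##] V move#3: V12:+1/###/###/.##/.##*, V20:+1/###/##./##./###
[###/###/.##/.##] end (terminal -1, H#4); searched .../.#./.#./.## to 6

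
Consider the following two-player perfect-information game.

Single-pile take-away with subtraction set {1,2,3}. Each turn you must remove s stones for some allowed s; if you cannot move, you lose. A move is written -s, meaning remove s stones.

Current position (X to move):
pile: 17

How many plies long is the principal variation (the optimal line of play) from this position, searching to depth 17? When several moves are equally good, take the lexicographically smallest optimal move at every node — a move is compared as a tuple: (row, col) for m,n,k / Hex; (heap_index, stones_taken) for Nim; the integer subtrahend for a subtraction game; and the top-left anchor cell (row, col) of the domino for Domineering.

PV length from [17]: 9 plies

ply 1, X at 17 | -1=+1→16*; -2=-1→15; -3=-1→14
ply 2, O at 16 | -1=-1→15*; -2=-1→14; -3=-1→13
ply 3, X at 15 | -1=-1→14; -2=-1→13; -3=+1→12*
ply 4, O at 12 | -1=-1→11*; -2=-1→10; -3=-1→9
ply 5, X at 11 | -1=-1→10; -2=-1→9; -3=+1→8*
ply 6, O at 8 | -1=-1→7*; -2=-1→6; -3=-1→5
ply 7, X at 7 | -1=-1→6; -2=-1→5; -3=+1→4*
ply 8, O at 4 | -1=-1→3*; -2=-1→2; -3=-1→1
ply 9, X at 3 | -1=-1→2; -2=-1→1; -3=+1→0*
ply 10: 0 is terminal -1 (O); from 17 depth 17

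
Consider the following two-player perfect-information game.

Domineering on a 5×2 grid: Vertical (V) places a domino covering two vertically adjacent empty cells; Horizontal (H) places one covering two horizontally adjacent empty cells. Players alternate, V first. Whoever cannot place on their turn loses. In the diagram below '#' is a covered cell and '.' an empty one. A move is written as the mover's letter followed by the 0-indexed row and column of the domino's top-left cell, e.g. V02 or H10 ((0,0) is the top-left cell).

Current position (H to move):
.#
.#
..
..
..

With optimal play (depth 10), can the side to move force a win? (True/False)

H winning at [.#/.#/../../..]: True

ply 1, H at .#/.#/../../.. | H20=-1→.#/.#/##/../..; H30=+1→.#/.#/../##/..*; H40=-1→.#/.#/../../##
ply 2, V at .#/.#/../##/.. | V00=-1→##/##/../##/..*; V10=-1→.#/##/#./##/..
ply 3, H at ##/##/../##/.. | H20=+1→##/##/##/##/..*; H40=+1→##/##/../##/##
ply 4: ##/##/##/##/.. is terminal -1 (V); from .#/.#/../../.. depth 10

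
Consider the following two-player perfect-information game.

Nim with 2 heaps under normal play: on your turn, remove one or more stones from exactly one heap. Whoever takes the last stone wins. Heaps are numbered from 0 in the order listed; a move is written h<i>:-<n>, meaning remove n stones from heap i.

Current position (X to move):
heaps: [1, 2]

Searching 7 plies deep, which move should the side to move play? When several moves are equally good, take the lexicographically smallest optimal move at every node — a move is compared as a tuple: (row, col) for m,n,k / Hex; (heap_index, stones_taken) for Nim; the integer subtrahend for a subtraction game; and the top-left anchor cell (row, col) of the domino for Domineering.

p1 X@[(1,2)]: h0:-1[(0,2)]-1 h1:-1[(1,1)]+1* h1:-2[(1,0)]-1
p2 O@[(1,1)]: h0:-1[(0,1)]-1* h1:-1[(1,0)]-1
p3 X@[(0,1)]: h1:-1[(0,0)]+1*
p4 O@[(0,0)] terminal -1; root [(1,2)] d7

X's best at [(1,2)]: h1:-1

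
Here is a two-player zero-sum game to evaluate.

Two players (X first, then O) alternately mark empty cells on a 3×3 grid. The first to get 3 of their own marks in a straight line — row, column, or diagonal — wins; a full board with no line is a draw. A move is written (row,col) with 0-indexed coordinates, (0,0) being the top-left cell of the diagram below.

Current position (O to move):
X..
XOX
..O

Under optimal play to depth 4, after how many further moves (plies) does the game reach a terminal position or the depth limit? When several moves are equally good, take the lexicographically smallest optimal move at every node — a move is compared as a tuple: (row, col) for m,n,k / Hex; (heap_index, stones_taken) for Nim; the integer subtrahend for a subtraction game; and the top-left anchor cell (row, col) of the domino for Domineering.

[X../XOX/..O] O move#1: (0,1):-1/XO./XOX/..O, (0,2):-1/X.O/XOX/..O, (2,0):+1/X../XOX/O.O*, (2,1):-1/X../XOX/.OO
[X../XOX/O.O] X move#2: (0,1):-1/XX./XOX/O.O*, (0,2):-1/X.X/XOX/O.O, (2,1):-1/X../XOX/OXO
[XX./XOX/O.O] O move#3: (0,2):+1/XXO/XOX/O.O*, (2,1):+1/XX./XOX/OOO
[XXO/XOX/O.O] end (terminal -1, X#4); searched X../XOX/..O to 4

PV length from [X../XOX/..O]: 3 plies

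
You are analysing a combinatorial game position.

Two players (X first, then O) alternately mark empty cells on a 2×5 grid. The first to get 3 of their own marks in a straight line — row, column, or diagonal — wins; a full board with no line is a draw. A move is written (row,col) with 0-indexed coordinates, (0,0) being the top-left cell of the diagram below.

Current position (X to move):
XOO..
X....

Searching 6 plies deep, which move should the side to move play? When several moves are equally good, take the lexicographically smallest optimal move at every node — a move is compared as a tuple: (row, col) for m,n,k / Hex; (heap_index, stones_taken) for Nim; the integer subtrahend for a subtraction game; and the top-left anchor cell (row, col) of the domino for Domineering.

ply 1, X at XOO../X.... | (0,3)=+0→XOOX./X....*; (0,4)=-1→XOO.X/X....; (1,1)=-1→XOO../XX...; (1,2)=-1→XOO../X.X..; (1,3)=-1→XOO../X..X.; (1,4)=-1→XOO../X...X
ply 2, O at XOOX./X.... | (0,4)=+0→XOOXO/X....*; (1,1)=+0→XOOX./XO...; (1,2)=+0→XOOX./X.O..; (1,3)=+0→XOOX./X..O.; (1,4)=+0→XOOX./X...O
ply 3, X at XOOXO/X.... | (1,1)=+0→XOOXO/XX...*; (1,2)=+0→XOOXO/X.X..; (1,3)=+0→XOOXO/X..X.; (1,4)=+0→XOOXO/X...X
ply 4, O at XOOXO/XX... | (1,2)=+0→XOOXO/XXO..*; (1,3)=-1→XOOXO/XX.O.; (1,4)=-1→XOOXO/XX..O
ply 5, X at XOOXO/XXO.. | (1,3)=+0→XOOXO/XXOX.*; (1,4)=+0→XOOXO/XXO.X
ply 6, O at XOOXO/XXOX. | (1,4)=+0→XOOXO/XXOXO*
ply 7: XOOXO/XXOXO is terminal +0 (X); from XOO../X.... depth 6

X's best at [XOO../X....]: (0,3)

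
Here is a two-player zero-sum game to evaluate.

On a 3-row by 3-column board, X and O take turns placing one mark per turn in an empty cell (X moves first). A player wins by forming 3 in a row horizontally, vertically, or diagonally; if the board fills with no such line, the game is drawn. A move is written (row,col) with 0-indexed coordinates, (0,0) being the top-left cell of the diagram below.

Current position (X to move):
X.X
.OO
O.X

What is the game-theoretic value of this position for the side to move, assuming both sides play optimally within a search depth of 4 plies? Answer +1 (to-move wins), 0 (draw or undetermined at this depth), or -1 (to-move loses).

value(X.X/.OO/O.X, X) = +1

ply 1, X at X.X/.OO/O.X | (0,1)=+1→XXX/.OO/O.X*; (1,0)=+0→X.X/XOO/O.X; (2,1)=-1→X.X/.OO/OXX
ply 2: XXX/.OO/O.X is terminal -1 (O); from X.X/.OO/O.X depth 4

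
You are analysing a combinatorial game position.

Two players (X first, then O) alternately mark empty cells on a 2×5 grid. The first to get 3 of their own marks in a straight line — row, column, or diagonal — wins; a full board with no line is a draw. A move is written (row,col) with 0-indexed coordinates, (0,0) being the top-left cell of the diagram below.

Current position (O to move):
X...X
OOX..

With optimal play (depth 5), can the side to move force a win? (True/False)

[X...X/OOX..] O move#1: (0,1):+0/XO..X/OOX..*, (0,2):+0/X.O.X/OOX.., (0,3):+0/X..OX/OOX.., (1,3):-1/X...X/OOXO., (1,4):-1/X...X/OOX.O
[XO..X/OOX..] X move#2: (0,2):+0/XOX.X/OOX..*, (0,3):+0/XO.XX/OOX.., (1,3):+0/XO..X/OOXX., (1,4):+0/XO..X/OOX.X
[XOX.X/OOX..] O move#3: (0,3):+0/XOXOX/OOX..*, (1,3):-1/XOX.X/OOXO., (1,4):-1/XOX.X/OOX.O
[XOXOX/OOX..] X move#4: (1,3):+0/XOXOX/OOXX.*, (1,4):+0/XOXOX/OOX.X
[XOXOX/OOXX.] O move#5: (1,4):+0/XOXOX/OOXXO*
[XOXOX/OOXXO] end (terminal +0, X#6); searched X...X/OOX.. to 5

O winning at [X...X/OOX..]: False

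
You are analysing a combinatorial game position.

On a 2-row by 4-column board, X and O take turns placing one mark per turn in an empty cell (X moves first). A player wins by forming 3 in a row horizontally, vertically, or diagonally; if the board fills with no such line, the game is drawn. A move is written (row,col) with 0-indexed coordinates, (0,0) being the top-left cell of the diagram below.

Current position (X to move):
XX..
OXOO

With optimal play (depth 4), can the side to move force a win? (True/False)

p1 X@[XX../OXOO]: (0,2)[XXX./OXOO]+1* (0,3)[XX.X/OXOO]+0
p2 O@[XXX./OXOO] terminal -1; root [XX../OXOO] d4

X winning at [XX../OXOO]: True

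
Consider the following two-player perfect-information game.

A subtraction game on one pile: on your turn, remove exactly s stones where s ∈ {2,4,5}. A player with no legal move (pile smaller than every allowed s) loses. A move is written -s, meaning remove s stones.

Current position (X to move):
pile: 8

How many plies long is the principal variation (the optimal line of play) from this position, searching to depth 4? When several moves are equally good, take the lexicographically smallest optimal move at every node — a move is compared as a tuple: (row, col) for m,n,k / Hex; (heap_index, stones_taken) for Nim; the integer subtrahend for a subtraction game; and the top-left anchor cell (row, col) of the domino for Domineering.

ply 1, X at 8 | -2=-1→6*; -4=-1→4; -5=-1→3
ply 2, O at 6 | -2=-1→4; -4=-1→2; -5=+1→1*
ply 3: 1 is terminal -1 (X); from 8 depth 4

PV length from [8]: 2 plies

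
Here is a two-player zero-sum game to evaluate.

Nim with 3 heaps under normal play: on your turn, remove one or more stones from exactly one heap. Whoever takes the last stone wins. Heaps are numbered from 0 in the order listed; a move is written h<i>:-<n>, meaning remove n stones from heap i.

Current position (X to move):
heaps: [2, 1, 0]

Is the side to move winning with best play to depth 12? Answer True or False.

p1 X@[(2,1,0)]: h0:-1[(1,1,0)]+1* h0:-2[(0,1,0)]-1 h1:-1[(2,0,0)]-1
p2 O@[(1,1,0)]: h0:-1[(0,1,0)]-1* h1:-1[(1,0,0)]-1
p3 X@[(0,1,0)]: h1:-1[(0,0,0)]+1*
p4 O@[(0,0,0)] terminal -1; root [(2,1,0)] d12

X winning at [(2,1,0)]: True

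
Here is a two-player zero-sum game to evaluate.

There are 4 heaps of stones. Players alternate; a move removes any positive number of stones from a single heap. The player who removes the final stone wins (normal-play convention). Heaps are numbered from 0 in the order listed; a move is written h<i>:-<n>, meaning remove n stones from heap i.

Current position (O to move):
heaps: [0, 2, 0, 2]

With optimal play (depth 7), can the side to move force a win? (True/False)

ply 1, O at (0,2,0,2) | h1:-1=-1→(0,1,0,2)*; h1:-2=-1→(0,0,0,2); h3:-1=-1→(0,2,0,1); h3:-2=-1→(0,2,0,0)
ply 2, X at (0,1,0,2) | h1:-1=-1→(0,0,0,2); h3:-1=+1→(0,1,0,1)*; h3:-2=-1→(0,1,0,0)
ply 3, O at (0,1,0,1) | h1:-1=-1→(0,0,0,1)*; h3:-1=-1→(0,1,0,0)
ply 4, X at (0,0,0,1) | h3:-1=+1→(0,0,0,0)*
ply 5: (0,0,0,0) is terminal -1 (O); from (0,2,0,2) depth 7

O winning at [(0,2,0,2)]: False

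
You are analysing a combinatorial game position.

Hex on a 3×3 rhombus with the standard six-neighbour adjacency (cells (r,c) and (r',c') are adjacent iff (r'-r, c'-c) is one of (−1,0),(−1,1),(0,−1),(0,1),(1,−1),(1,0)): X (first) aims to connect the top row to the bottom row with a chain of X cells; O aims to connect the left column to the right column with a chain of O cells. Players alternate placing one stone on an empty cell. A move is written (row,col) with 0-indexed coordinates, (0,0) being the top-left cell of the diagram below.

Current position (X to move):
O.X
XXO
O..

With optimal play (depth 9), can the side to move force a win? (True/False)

p1 X@[O.X/XXO/O..]: (0,1)[OXX/XXO/O..]-1 (2,1)[O.X/XXO/OX.]+1* (2,2)[O.X/XXO/O.X]-1
p2 O@[O.X/XXO/OX.] terminal -1; root [O.X/XXO/O..] d9

X winning at [O.X/XXO/O..]: True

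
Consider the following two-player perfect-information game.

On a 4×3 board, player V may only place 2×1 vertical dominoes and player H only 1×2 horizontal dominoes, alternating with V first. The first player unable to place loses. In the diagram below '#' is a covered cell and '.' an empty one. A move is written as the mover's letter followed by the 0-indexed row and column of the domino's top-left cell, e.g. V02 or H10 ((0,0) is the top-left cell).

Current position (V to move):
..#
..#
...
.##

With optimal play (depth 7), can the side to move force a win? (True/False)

p1 V@[..#/..#/.../.##]: V00[#.#/#.#/.../.##]+1* V01[.##/.##/.../.##]+1 V10[..#/#.#/#../.##]+1 V11[..#/.##/.#./.##]+1 V20[..#/..#/#../###]-1
p2 H@[#.#/#.#/.../.##]: H20[#.#/#.#/##./.##]-1* H21[#.#/#.#/.##/.##]-1
p3 V@[#.#/#.#/##./.##]: V01[###/###/##./.##]+1*
p4 H@[###/###/##./.##] terminal -1; root [..#/..#/.../.##] d7

V winning at [..#/..#/.../.##]: True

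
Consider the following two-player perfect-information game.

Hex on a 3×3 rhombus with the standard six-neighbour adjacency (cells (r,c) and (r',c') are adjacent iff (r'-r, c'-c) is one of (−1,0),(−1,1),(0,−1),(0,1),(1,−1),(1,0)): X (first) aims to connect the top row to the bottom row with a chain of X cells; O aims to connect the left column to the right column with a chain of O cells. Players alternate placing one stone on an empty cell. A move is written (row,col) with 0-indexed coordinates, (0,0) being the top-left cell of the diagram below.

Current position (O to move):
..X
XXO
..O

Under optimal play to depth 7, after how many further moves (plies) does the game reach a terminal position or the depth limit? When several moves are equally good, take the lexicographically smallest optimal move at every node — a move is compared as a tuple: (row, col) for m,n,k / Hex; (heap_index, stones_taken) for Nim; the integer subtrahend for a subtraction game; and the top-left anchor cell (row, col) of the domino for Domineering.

PV length from [..X/XXO/..O]: 4 plies

ply 1, O at ..X/XXO/..O | (0,0)=-1→O.X/XXO/..O*; (0,1)=-1→.OX/XXO/..O; (2,0)=-1→..X/XXO/O.O; (2,1)=-1→..X/XXO/.OO
ply 2, X at O.X/XXO/..O | (0,1)=+1→OXX/XXO/..O*; (2,0)=+1→O.X/XXO/X.O; (2,1)=+1→O.X/XXO/.XO
ply 3, O at OXX/XXO/..O | (2,0)=-1→OXX/XXO/O.O*; (2,1)=-1→OXX/XXO/.OO
ply 4, X at OXX/XXO/O.O | (2,1)=+1→OXX/XXO/OXO*
ply 5: OXX/XXO/OXO is terminal -1 (O); from ..X/XXO/..O depth 7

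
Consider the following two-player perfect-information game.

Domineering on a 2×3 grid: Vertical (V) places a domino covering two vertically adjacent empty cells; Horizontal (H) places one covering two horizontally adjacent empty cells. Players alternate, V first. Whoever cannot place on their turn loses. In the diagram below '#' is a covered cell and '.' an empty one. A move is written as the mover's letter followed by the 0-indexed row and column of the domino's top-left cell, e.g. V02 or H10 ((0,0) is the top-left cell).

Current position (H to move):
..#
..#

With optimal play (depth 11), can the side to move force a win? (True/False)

p1 H@[..#/..#]: H00[###/..#]+1* H10[..#/###]+1
p2 V@[###/..#] terminal -1; root [..#/..#] d11

H winning at [..#/..#]: True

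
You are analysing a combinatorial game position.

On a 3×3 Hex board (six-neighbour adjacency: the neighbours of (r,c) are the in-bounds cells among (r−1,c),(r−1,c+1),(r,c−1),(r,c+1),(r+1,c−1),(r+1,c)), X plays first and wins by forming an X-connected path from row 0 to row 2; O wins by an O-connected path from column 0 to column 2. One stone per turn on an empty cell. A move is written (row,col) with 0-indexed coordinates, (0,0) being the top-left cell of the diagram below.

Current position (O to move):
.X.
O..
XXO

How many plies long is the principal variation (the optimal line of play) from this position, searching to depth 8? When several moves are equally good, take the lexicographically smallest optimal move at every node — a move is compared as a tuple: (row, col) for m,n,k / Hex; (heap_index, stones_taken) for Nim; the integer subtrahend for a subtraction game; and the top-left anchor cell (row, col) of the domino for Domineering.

PV length from [.X./O../XXO]: 3 plies

p1 O@[.X./O../XXO]: (0,0)[OX./O../XXO]-1 (0,2)[.XO/O../XXO]-1 (1,1)[.X./OO./XXO]+1* (1,2)[.X./O.O/XXO]-1
p2 X@[.X./OO./XXO]: (0,0)[XX./OO./XXO]-1* (0,2)[.XX/OO./XXO]-1 (1,2)[.X./OOX/XXO]-1
p3 O@[XX./OO./XXO]: (0,2)[XXO/OO./XXO]+1* (1,2)[XX./OOO/XXO]+1
p4 X@[XXO/OO./XXO] terminal -1; root [.X./O../XXO] d8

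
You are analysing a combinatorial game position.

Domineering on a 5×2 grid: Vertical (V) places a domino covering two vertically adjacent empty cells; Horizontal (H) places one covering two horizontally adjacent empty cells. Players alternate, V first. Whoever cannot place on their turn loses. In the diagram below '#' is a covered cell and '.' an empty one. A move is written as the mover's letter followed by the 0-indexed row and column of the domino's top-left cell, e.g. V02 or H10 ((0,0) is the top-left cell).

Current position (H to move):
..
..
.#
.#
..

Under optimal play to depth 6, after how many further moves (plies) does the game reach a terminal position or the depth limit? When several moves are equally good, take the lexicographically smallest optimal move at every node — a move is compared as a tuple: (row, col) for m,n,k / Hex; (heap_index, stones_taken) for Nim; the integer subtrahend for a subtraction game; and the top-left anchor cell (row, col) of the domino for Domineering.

PV length from [../../.#/.#/..]: 3 plies

p1 H@[../../.#/.#/..]: H00[##/../.#/.#/..]+1* H10[../##/.#/.#/..]+1 H40[../../.#/.#/##]-1
p2 V@[##/../.#/.#/..]: V10[##/#./##/.#/..]-1* V20[##/../##/##/..]-1 V30[##/../.#/##/#.]-1
p3 H@[##/#./##/.#/..]: H40[##/#./##/.#/##]+1*
p4 V@[##/#./##/.#/##] terminal -1; root [../../.#/.#/..] d6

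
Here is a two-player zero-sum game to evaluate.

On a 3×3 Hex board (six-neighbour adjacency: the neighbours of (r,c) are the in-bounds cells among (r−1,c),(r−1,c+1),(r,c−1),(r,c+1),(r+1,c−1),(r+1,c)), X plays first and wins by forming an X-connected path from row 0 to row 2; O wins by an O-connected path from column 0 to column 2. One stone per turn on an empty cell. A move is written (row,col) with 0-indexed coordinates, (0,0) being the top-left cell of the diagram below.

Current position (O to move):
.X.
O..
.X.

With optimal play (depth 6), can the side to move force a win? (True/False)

O winning at [.X./O../.X.]: True

ply 1, O at .X./O../.X. | (0,0)=-1→OX./O../.X.; (0,2)=-1→.XO/O../.X.; (1,1)=+1→.X./OO./.X.*; (1,2)=-1→.X./O.O/.X.; (2,0)=-1→.X./O../OX.; (2,2)=-1→.X./O../.XO
ply 2, X at .X./OO./.X. | (0,0)=-1→XX./OO./.X.*; (0,2)=-1→.XX/OO./.X.; (1,2)=-1→.X./OOX/.X.; (2,0)=-1→.X./OO./XX.; (2,2)=-1→.X./OO./.XX
ply 3, O at XX./OO./.X. | (0,2)=+1→XXO/OO./.X.*; (1,2)=+1→XX./OOO/.X.; (2,0)=+1→XX./OO./OX.; (2,2)=+1→XX./OO./.XO
ply 4: XXO/OO./.X. is terminal -1 (X); from .X./O../.X. depth 6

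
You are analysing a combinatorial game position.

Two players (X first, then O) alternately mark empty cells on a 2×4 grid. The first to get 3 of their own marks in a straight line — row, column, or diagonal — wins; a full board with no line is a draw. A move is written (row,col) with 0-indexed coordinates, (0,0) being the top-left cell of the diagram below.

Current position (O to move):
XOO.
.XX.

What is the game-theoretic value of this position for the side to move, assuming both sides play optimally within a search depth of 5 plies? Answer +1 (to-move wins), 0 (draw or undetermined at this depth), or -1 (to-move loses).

value(XOO./.XX., O) = +1

[XOO./.XX.] O move#1: (0,3):+1/XOOO/.XX.*, (1,0):-1/XOO./OXX., (1,3):-1/XOO./.XXO
[XOOO/.XX.] end (terminal -1, X#2); searched XOO./.XX. to 5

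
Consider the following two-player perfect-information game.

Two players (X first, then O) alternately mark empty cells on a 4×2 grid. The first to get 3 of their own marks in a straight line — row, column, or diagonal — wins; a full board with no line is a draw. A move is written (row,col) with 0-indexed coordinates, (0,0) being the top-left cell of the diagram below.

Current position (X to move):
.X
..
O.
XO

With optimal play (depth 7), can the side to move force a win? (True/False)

X winning at [.X/../O./XO]: False

p1 X@[.X/../O./XO]: (0,0)[XX/../O./XO]+0* (1,0)[.X/X./O./XO]+0 (1,1)[.X/.X/O./XO]+0 (2,1)[.X/../OX/XO]+0
p2 O@[XX/../O./XO]: (1,0)[XX/O./O./XO]+0* (1,1)[XX/.O/O./XO]+0 (2,1)[XX/../OO/XO]+0
p3 X@[XX/O./O./XO]: (1,1)[XX/OX/O./XO]+0* (2,1)[XX/O./OX/XO]+0
p4 O@[XX/OX/O./XO]: (2,1)[XX/OX/OO/XO]+0*
p5 X@[XX/OX/OO/XO] terminal +0; root [.X/../O./XO] d7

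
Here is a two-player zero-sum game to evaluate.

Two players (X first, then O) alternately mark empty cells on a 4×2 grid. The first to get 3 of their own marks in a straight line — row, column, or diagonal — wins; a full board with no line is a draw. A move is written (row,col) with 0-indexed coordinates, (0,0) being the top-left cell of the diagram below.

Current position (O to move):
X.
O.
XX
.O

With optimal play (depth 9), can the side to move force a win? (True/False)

O winning at [X./O./XX/.O]: False

ply 1, O at X./O./XX/.O | (0,1)=+0→XO/O./XX/.O*; (1,1)=+0→X./OO/XX/.O; (3,0)=+0→X./O./XX/OO
ply 2, X at XO/O./XX/.O | (1,1)=+0→XO/OX/XX/.O*; (3,0)=+0→XO/O./XX/XO
ply 3, O at XO/OX/XX/.O | (3,0)=+0→XO/OX/XX/OO*
ply 4: XO/OX/XX/OO is terminal +0 (X); from X./O./XX/.O depth 9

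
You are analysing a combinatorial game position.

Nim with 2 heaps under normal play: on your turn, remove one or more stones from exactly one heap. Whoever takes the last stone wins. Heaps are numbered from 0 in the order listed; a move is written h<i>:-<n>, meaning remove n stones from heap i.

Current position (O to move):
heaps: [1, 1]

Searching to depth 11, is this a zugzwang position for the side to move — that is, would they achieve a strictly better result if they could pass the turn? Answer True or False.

zugzwang((1,1), O) = True

p1 O@[(1,1)]: h0:-1[(0,1)]-1* h1:-1[(1,0)]-1
p2 X@[(0,1)]: h1:-1[(0,0)]+1*
p3 O@[(0,0)] terminal -1; root [(1,1)] d11
pass branch (X moves first from the same position):
  | p1 X@[(1,1)]: h0:-1[(0,1)]-1* h1:-1[(1,0)]-1
  | p2 O@[(0,1)]: h1:-1[(0,0)]+1*
  | p3 X@[(0,0)] terminal -1; root [(1,1)] d11
O moving scores -1; O passing scores +1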